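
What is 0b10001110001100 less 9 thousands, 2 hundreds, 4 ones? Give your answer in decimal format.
Convert 0b10001110001100 (binary) → 8192 + 512 + 256 + 128 + 8 + 4 = 9100 (decimal)
Convert 9 thousands, 2 hundreds, 4 ones (place-value notation) → 9×1000 + 2×100 + 4 = 9204 (decimal)
Compute 9100 - 9204 = -104
-104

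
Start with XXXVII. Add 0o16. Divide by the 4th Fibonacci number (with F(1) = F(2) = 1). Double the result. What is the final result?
Convert XXXVII (Roman numeral) → 10 + 10 + 10 + 5 + 1 + 1 = 37 (decimal)
Start: 37
Convert 0o16 (octal) → 1×8 + 6 = 14 (decimal)
37 + 14 = 51
Convert the 4th Fibonacci number (with F(1) = F(2) = 1) (Fibonacci index) → 1, 1, 2, 3 → 3 (decimal)
51 ÷ 3 = 17
17 × 2 = 34
34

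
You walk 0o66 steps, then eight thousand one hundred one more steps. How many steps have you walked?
Convert 0o66 (octal) → 6×8 + 6 = 54 (decimal)
Convert eight thousand one hundred one (English words) → 8×1000 + 1×100 + 1 = 8101 (decimal)
Compute 54 + 8101 = 8155
8155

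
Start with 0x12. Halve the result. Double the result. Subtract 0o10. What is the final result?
Convert 0x12 (hexadecimal) → 1×16 + 2 = 18 (decimal)
Start: 18
18 ÷ 2 = 9
9 × 2 = 18
Convert 0o10 (octal) → 1×8 = 8 (decimal)
18 - 8 = 10
10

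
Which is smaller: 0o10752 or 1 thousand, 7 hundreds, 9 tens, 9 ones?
Convert 0o10752 (octal) → 1×4096 + 7×64 + 5×8 + 2 = 4586 (decimal)
Convert 1 thousand, 7 hundreds, 9 tens, 9 ones (place-value notation) → 1×1000 + 7×100 + 9×10 + 9 = 1799 (decimal)
Compare 4586 vs 1799: smaller = 1799
1799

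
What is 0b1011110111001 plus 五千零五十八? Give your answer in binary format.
Convert 0b1011110111001 (binary) → 4096 + 1024 + 512 + 256 + 128 + 32 + 16 + 8 + 1 = 6073 (decimal)
Convert 五千零五十八 (Chinese numeral) → 5×1000 + 5×10 + 8 = 5058 (decimal)
Compute 6073 + 5058 = 11131
Convert 11131 (decimal) → 11131 = 8192 + 2048 + 512 + 256 + 64 + 32 + 16 + 8 + 2 + 1 → 0b10101101111011 (binary)
0b10101101111011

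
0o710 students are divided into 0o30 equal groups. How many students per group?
Convert 0o710 (octal) → 7×64 + 1×8 = 456 (decimal)
Convert 0o30 (octal) → 3×8 = 24 (decimal)
Compute 456 ÷ 24 = 19
19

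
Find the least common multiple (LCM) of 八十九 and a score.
Convert 八十九 (Chinese numeral) → 8×10 + 9 = 89 (decimal)
Convert a score (colloquial) → 20 (decimal)
Compute lcm(89, 20) = 1780
1780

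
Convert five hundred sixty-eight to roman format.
Convert five hundred sixty-eight (English words) → 5×100 + 68 = 568 (decimal)
Convert 568 (decimal) → 568 = 500 + 50 + 10 + 5 + 1 + 1 + 1 → DLXVIII (Roman numeral)
DLXVIII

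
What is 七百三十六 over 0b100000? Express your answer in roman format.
Convert 七百三十六 (Chinese numeral) → 7×100 + 3×10 + 6 = 736 (decimal)
Convert 0b100000 (binary) → 32 (decimal)
Compute 736 ÷ 32 = 23
Convert 23 (decimal) → 23 = 10 + 10 + 1 + 1 + 1 → XXIII (Roman numeral)
XXIII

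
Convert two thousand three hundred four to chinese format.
Convert two thousand three hundred four (English words) → 2×1000 + 3×100 + 4 = 2304 (decimal)
Convert 2304 (decimal) → 2304 = 2×1000 + 3×100 + 4 → 二千三百零四 (Chinese numeral)
二千三百零四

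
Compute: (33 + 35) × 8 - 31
Parentheses first: 33 + 35 = 68
Multiply: 68 × 8 = 544
Subtract: 544 - 31 = 513
513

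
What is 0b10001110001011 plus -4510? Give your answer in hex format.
Convert 0b10001110001011 (binary) → 8192 + 512 + 256 + 128 + 8 + 2 + 1 = 9099 (decimal)
Compute 9099 + -4510 = 4589
Convert 4589 (decimal) → 4589 = 1×4096 + 1×256 + 14×16 + 13 → 0x11ED (hexadecimal)
0x11ED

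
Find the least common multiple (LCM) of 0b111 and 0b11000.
Convert 0b111 (binary) → 4 + 2 + 1 = 7 (decimal)
Convert 0b11000 (binary) → 16 + 8 = 24 (decimal)
Compute lcm(7, 24) = 168
168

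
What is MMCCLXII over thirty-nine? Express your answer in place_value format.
Convert MMCCLXII (Roman numeral) → 1000 + 1000 + 100 + 100 + 50 + 10 + 1 + 1 = 2262 (decimal)
Convert thirty-nine (English words) → 39 (decimal)
Compute 2262 ÷ 39 = 58
Convert 58 (decimal) → 58 = 5×10 + 8 → 5 tens, 8 ones (place-value notation)
5 tens, 8 ones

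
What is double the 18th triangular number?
The 18th triangular number = 18×19/2 = 171
Compute 171 × 2 = 342
342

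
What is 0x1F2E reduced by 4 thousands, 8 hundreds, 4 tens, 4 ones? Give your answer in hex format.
Convert 0x1F2E (hexadecimal) → 1×4096 + 15×256 + 2×16 + 14 = 7982 (decimal)
Convert 4 thousands, 8 hundreds, 4 tens, 4 ones (place-value notation) → 4×1000 + 8×100 + 4×10 + 4 = 4844 (decimal)
Compute 7982 - 4844 = 3138
Convert 3138 (decimal) → 3138 = 12×256 + 4×16 + 2 → 0xC42 (hexadecimal)
0xC42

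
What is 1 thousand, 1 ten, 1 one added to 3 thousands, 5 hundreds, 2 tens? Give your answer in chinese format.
Convert 1 thousand, 1 ten, 1 one (place-value notation) → 1×1000 + 1×10 + 1 = 1011 (decimal)
Convert 3 thousands, 5 hundreds, 2 tens (place-value notation) → 3×1000 + 5×100 + 2×10 = 3520 (decimal)
Compute 1011 + 3520 = 4531
Convert 4531 (decimal) → 4531 = 4×1000 + 5×100 + 3×10 + 1 → 四千五百三十一 (Chinese numeral)
四千五百三十一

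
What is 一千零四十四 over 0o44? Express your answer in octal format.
Convert 一千零四十四 (Chinese numeral) → 1×1000 + 4×10 + 4 = 1044 (decimal)
Convert 0o44 (octal) → 4×8 + 4 = 36 (decimal)
Compute 1044 ÷ 36 = 29
Convert 29 (decimal) → 29 = 3×8 + 5 → 0o35 (octal)
0o35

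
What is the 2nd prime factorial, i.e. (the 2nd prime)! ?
Convert the 2nd prime (prime index) → 3 (decimal)
Compute 3! = 6
6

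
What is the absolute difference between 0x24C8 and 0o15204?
Convert 0x24C8 (hexadecimal) → 2×4096 + 4×256 + 12×16 + 8 = 9416 (decimal)
Convert 0o15204 (octal) → 1×4096 + 5×512 + 2×64 + 4 = 6788 (decimal)
Compute |9416 - 6788| = 2628
2628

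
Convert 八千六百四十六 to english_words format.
Convert 八千六百四十六 (Chinese numeral) → 8×1000 + 6×100 + 4×10 + 6 = 8646 (decimal)
Convert 8646 (decimal) → 8646 = 8×1000 + 6×100 + 46 → eight thousand six hundred forty-six (English words)
eight thousand six hundred forty-six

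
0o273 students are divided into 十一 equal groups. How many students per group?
Convert 0o273 (octal) → 2×64 + 7×8 + 3 = 187 (decimal)
Convert 十一 (Chinese numeral) → 1×10 + 1 = 11 (decimal)
Compute 187 ÷ 11 = 17
17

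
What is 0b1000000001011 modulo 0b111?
Convert 0b1000000001011 (binary) → 4096 + 8 + 2 + 1 = 4107 (decimal)
Convert 0b111 (binary) → 4 + 2 + 1 = 7 (decimal)
Compute 4107 mod 7 = 5
5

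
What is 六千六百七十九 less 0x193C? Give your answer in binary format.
Convert 六千六百七十九 (Chinese numeral) → 6×1000 + 6×100 + 7×10 + 9 = 6679 (decimal)
Convert 0x193C (hexadecimal) → 1×4096 + 9×256 + 3×16 + 12 = 6460 (decimal)
Compute 6679 - 6460 = 219
Convert 219 (decimal) → 219 = 128 + 64 + 16 + 8 + 2 + 1 → 0b11011011 (binary)
0b11011011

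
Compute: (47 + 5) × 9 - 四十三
Convert 四十三 (Chinese numeral) → 4×10 + 3 = 43 (decimal)
Expression in decimal: (47 + 5) × 9 - 43
Parentheses first: 47 + 5 = 52
Multiply: 52 × 9 = 468
Subtract: 468 - 43 = 425
425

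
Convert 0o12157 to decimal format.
Convert 0o12157 (octal) → 1×4096 + 2×512 + 1×64 + 5×8 + 7 = 5231 (decimal)
5231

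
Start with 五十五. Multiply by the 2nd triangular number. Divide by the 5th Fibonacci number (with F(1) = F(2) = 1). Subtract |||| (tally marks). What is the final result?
Convert 五十五 (Chinese numeral) → 5×10 + 5 = 55 (decimal)
Start: 55
Convert the 2nd triangular number (triangular index) → 2×3/2 = 3 (decimal)
55 × 3 = 165
Convert the 5th Fibonacci number (with F(1) = F(2) = 1) (Fibonacci index) → 1, 1, 2, 3, 5 → 5 (decimal)
165 ÷ 5 = 33
Convert |||| (tally marks) → 4 (decimal)
33 - 4 = 29
29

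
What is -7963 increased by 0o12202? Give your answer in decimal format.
Convert 0o12202 (octal) → 1×4096 + 2×512 + 2×64 + 2 = 5250 (decimal)
Compute -7963 + 5250 = -2713
-2713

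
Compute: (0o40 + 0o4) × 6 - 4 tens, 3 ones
Convert 0o40 (octal) → 4×8 = 32 (decimal)
Convert 0o4 (octal) → 4 (decimal)
Convert 4 tens, 3 ones (place-value notation) → 4×10 + 3 = 43 (decimal)
Expression in decimal: (32 + 4) × 6 - 43
Parentheses first: 32 + 4 = 36
Multiply: 36 × 6 = 216
Subtract: 216 - 43 = 173
173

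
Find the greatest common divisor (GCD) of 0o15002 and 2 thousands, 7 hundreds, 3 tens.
Convert 0o15002 (octal) → 1×4096 + 5×512 + 2 = 6658 (decimal)
Convert 2 thousands, 7 hundreds, 3 tens (place-value notation) → 2×1000 + 7×100 + 3×10 = 2730 (decimal)
Compute gcd(6658, 2730) = 2
2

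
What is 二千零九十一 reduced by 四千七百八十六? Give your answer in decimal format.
Convert 二千零九十一 (Chinese numeral) → 2×1000 + 9×10 + 1 = 2091 (decimal)
Convert 四千七百八十六 (Chinese numeral) → 4×1000 + 7×100 + 8×10 + 6 = 4786 (decimal)
Compute 2091 - 4786 = -2695
-2695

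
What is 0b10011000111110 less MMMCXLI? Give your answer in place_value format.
Convert 0b10011000111110 (binary) → 8192 + 1024 + 512 + 32 + 16 + 8 + 4 + 2 = 9790 (decimal)
Convert MMMCXLI (Roman numeral) → 1000 + 1000 + 1000 + 100 + 40 + 1 = 3141 (decimal)
Compute 9790 - 3141 = 6649
Convert 6649 (decimal) → 6649 = 6×1000 + 6×100 + 4×10 + 9 → 6 thousands, 6 hundreds, 4 tens, 9 ones (place-value notation)
6 thousands, 6 hundreds, 4 tens, 9 ones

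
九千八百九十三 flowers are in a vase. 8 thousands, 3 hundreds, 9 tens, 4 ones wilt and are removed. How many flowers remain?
Convert 九千八百九十三 (Chinese numeral) → 9×1000 + 8×100 + 9×10 + 3 = 9893 (decimal)
Convert 8 thousands, 3 hundreds, 9 tens, 4 ones (place-value notation) → 8×1000 + 3×100 + 9×10 + 4 = 8394 (decimal)
Compute 9893 - 8394 = 1499
1499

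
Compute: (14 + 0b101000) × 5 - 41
Convert 0b101000 (binary) → 32 + 8 = 40 (decimal)
Expression in decimal: (14 + 40) × 5 - 41
Parentheses first: 14 + 40 = 54
Multiply: 54 × 5 = 270
Subtract: 270 - 41 = 229
229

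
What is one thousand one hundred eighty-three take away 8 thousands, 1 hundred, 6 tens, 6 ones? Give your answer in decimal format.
Convert one thousand one hundred eighty-three (English words) → 1×1000 + 1×100 + 83 = 1183 (decimal)
Convert 8 thousands, 1 hundred, 6 tens, 6 ones (place-value notation) → 8×1000 + 1×100 + 6×10 + 6 = 8166 (decimal)
Compute 1183 - 8166 = -6983
-6983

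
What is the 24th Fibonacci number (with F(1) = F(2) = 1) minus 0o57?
The 24th Fibonacci number (with F(1) = F(2) = 1) = 46368
Convert 0o57 (octal) → 5×8 + 7 = 47 (decimal)
Compute 46368 - 47 = 46321
46321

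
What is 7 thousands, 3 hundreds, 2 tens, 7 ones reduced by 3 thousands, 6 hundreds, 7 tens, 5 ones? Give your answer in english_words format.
Convert 7 thousands, 3 hundreds, 2 tens, 7 ones (place-value notation) → 7×1000 + 3×100 + 2×10 + 7 = 7327 (decimal)
Convert 3 thousands, 6 hundreds, 7 tens, 5 ones (place-value notation) → 3×1000 + 6×100 + 7×10 + 5 = 3675 (decimal)
Compute 7327 - 3675 = 3652
Convert 3652 (decimal) → 3652 = 3×1000 + 6×100 + 52 → three thousand six hundred fifty-two (English words)
three thousand six hundred fifty-two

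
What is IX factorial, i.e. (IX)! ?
Convert IX (Roman numeral) → 9 (decimal)
Compute 9! = 362880
362880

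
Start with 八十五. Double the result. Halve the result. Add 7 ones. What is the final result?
Convert 八十五 (Chinese numeral) → 8×10 + 5 = 85 (decimal)
Start: 85
85 × 2 = 170
170 ÷ 2 = 85
Convert 7 ones (place-value notation) → 7 (decimal)
85 + 7 = 92
92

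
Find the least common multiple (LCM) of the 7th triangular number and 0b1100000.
Convert the 7th triangular number (triangular index) → 7×8/2 = 28 (decimal)
Convert 0b1100000 (binary) → 64 + 32 = 96 (decimal)
Compute lcm(28, 96) = 672
672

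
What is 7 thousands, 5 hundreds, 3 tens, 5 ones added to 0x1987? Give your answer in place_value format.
Convert 7 thousands, 5 hundreds, 3 tens, 5 ones (place-value notation) → 7×1000 + 5×100 + 3×10 + 5 = 7535 (decimal)
Convert 0x1987 (hexadecimal) → 1×4096 + 9×256 + 8×16 + 7 = 6535 (decimal)
Compute 7535 + 6535 = 14070
Convert 14070 (decimal) → 14070 = 14×1000 + 7×10 → 14 thousands, 7 tens (place-value notation)
14 thousands, 7 tens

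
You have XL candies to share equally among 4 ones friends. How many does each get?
Convert XL (Roman numeral) → 40 (decimal)
Convert 4 ones (place-value notation) → 4 (decimal)
Compute 40 ÷ 4 = 10
10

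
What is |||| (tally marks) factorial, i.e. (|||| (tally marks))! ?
Convert |||| (tally marks) → 4 (decimal)
Compute 4! = 24
24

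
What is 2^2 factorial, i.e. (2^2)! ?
Convert 2^2 (power) → 4 (decimal)
Compute 4! = 24
24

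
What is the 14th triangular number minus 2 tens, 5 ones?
The 14th triangular number = 14×15/2 = 105
Convert 2 tens, 5 ones (place-value notation) → 2×10 + 5 = 25 (decimal)
Compute 105 - 25 = 80
80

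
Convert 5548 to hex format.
Convert 5548 (decimal) → 5548 = 1×4096 + 5×256 + 10×16 + 12 → 0x15AC (hexadecimal)
0x15AC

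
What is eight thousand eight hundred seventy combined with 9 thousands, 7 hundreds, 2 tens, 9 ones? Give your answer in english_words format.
Convert eight thousand eight hundred seventy (English words) → 8×1000 + 8×100 + 70 = 8870 (decimal)
Convert 9 thousands, 7 hundreds, 2 tens, 9 ones (place-value notation) → 9×1000 + 7×100 + 2×10 + 9 = 9729 (decimal)
Compute 8870 + 9729 = 18599
Convert 18599 (decimal) → 18599 = 18×1000 + 5×100 + 99 → eighteen thousand five hundred ninety-nine (English words)
eighteen thousand five hundred ninety-nine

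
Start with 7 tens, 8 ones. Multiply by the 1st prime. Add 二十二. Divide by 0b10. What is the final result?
Convert 7 tens, 8 ones (place-value notation) → 7×10 + 8 = 78 (decimal)
Start: 78
Convert the 1st prime (prime index) → 2 (decimal)
78 × 2 = 156
Convert 二十二 (Chinese numeral) → 2×10 + 2 = 22 (decimal)
156 + 22 = 178
Convert 0b10 (binary) → 2 (decimal)
178 ÷ 2 = 89
89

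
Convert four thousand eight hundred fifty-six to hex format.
Convert four thousand eight hundred fifty-six (English words) → 4×1000 + 8×100 + 56 = 4856 (decimal)
Convert 4856 (decimal) → 4856 = 1×4096 + 2×256 + 15×16 + 8 → 0x12F8 (hexadecimal)
0x12F8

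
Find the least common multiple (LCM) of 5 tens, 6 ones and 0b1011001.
Convert 5 tens, 6 ones (place-value notation) → 5×10 + 6 = 56 (decimal)
Convert 0b1011001 (binary) → 64 + 16 + 8 + 1 = 89 (decimal)
Compute lcm(56, 89) = 4984
4984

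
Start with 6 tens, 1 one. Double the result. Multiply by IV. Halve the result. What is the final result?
Convert 6 tens, 1 one (place-value notation) → 6×10 + 1 = 61 (decimal)
Start: 61
61 × 2 = 122
Convert IV (Roman numeral) → 4 (decimal)
122 × 4 = 488
488 ÷ 2 = 244
244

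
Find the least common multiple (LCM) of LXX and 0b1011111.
Convert LXX (Roman numeral) → 50 + 10 + 10 = 70 (decimal)
Convert 0b1011111 (binary) → 64 + 16 + 8 + 4 + 2 + 1 = 95 (decimal)
Compute lcm(70, 95) = 1330
1330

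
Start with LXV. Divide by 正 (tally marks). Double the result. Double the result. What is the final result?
Convert LXV (Roman numeral) → 50 + 10 + 5 = 65 (decimal)
Start: 65
Convert 正 (tally marks) → 5 (decimal)
65 ÷ 5 = 13
13 × 2 = 26
26 × 2 = 52
52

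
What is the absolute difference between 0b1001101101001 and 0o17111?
Convert 0b1001101101001 (binary) → 4096 + 512 + 256 + 64 + 32 + 8 + 1 = 4969 (decimal)
Convert 0o17111 (octal) → 1×4096 + 7×512 + 1×64 + 1×8 + 1 = 7753 (decimal)
Compute |4969 - 7753| = 2784
2784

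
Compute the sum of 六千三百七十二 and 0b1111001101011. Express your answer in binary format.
Convert 六千三百七十二 (Chinese numeral) → 6×1000 + 3×100 + 7×10 + 2 = 6372 (decimal)
Convert 0b1111001101011 (binary) → 4096 + 2048 + 1024 + 512 + 64 + 32 + 8 + 2 + 1 = 7787 (decimal)
Compute 6372 + 7787 = 14159
Convert 14159 (decimal) → 14159 = 8192 + 4096 + 1024 + 512 + 256 + 64 + 8 + 4 + 2 + 1 → 0b11011101001111 (binary)
0b11011101001111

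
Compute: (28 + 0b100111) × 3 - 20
Convert 0b100111 (binary) → 32 + 4 + 2 + 1 = 39 (decimal)
Expression in decimal: (28 + 39) × 3 - 20
Parentheses first: 28 + 39 = 67
Multiply: 67 × 3 = 201
Subtract: 201 - 20 = 181
181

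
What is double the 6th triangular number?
The 6th triangular number = 6×7/2 = 21
Compute 21 × 2 = 42
42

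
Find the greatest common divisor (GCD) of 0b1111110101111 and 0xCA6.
Convert 0b1111110101111 (binary) → 4096 + 2048 + 1024 + 512 + 256 + 128 + 32 + 8 + 4 + 2 + 1 = 8111 (decimal)
Convert 0xCA6 (hexadecimal) → 12×256 + 10×16 + 6 = 3238 (decimal)
Compute gcd(8111, 3238) = 1
1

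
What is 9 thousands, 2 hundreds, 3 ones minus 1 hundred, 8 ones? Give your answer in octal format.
Convert 9 thousands, 2 hundreds, 3 ones (place-value notation) → 9×1000 + 2×100 + 3 = 9203 (decimal)
Convert 1 hundred, 8 ones (place-value notation) → 1×100 + 8 = 108 (decimal)
Compute 9203 - 108 = 9095
Convert 9095 (decimal) → 9095 = 2×4096 + 1×512 + 6×64 + 7 → 0o21607 (octal)
0o21607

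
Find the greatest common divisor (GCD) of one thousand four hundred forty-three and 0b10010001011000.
Convert one thousand four hundred forty-three (English words) → 1×1000 + 4×100 + 43 = 1443 (decimal)
Convert 0b10010001011000 (binary) → 8192 + 1024 + 64 + 16 + 8 = 9304 (decimal)
Compute gcd(1443, 9304) = 1
1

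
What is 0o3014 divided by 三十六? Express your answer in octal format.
Convert 0o3014 (octal) → 3×512 + 1×8 + 4 = 1548 (decimal)
Convert 三十六 (Chinese numeral) → 3×10 + 6 = 36 (decimal)
Compute 1548 ÷ 36 = 43
Convert 43 (decimal) → 43 = 5×8 + 3 → 0o53 (octal)
0o53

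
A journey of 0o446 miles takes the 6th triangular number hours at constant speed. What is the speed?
Convert 0o446 (octal) → 4×64 + 4×8 + 6 = 294 (decimal)
Convert the 6th triangular number (triangular index) → 6×7/2 = 21 (decimal)
Compute 294 ÷ 21 = 14
14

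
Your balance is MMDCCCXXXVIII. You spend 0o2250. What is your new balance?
Convert MMDCCCXXXVIII (Roman numeral) → 1000 + 1000 + 500 + 100 + 100 + 100 + 10 + 10 + 10 + 5 + 1 + 1 + 1 = 2838 (decimal)
Convert 0o2250 (octal) → 2×512 + 2×64 + 5×8 = 1192 (decimal)
Compute 2838 - 1192 = 1646
1646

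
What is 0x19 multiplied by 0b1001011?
Convert 0x19 (hexadecimal) → 1×16 + 9 = 25 (decimal)
Convert 0b1001011 (binary) → 64 + 8 + 2 + 1 = 75 (decimal)
Compute 25 × 75 = 1875
1875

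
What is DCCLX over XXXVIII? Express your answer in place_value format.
Convert DCCLX (Roman numeral) → 500 + 100 + 100 + 50 + 10 = 760 (decimal)
Convert XXXVIII (Roman numeral) → 10 + 10 + 10 + 5 + 1 + 1 + 1 = 38 (decimal)
Compute 760 ÷ 38 = 20
Convert 20 (decimal) → 20 = 2×10 → 2 tens (place-value notation)
2 tens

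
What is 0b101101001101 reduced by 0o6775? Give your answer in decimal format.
Convert 0b101101001101 (binary) → 2048 + 512 + 256 + 64 + 8 + 4 + 1 = 2893 (decimal)
Convert 0o6775 (octal) → 6×512 + 7×64 + 7×8 + 5 = 3581 (decimal)
Compute 2893 - 3581 = -688
-688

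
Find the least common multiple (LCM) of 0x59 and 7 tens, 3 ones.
Convert 0x59 (hexadecimal) → 5×16 + 9 = 89 (decimal)
Convert 7 tens, 3 ones (place-value notation) → 7×10 + 3 = 73 (decimal)
Compute lcm(89, 73) = 6497
6497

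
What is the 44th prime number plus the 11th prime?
The 44th prime number = 193
Convert the 11th prime (prime index) → 31 (decimal)
Compute 193 + 31 = 224
224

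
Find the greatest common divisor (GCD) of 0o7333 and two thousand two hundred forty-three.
Convert 0o7333 (octal) → 7×512 + 3×64 + 3×8 + 3 = 3803 (decimal)
Convert two thousand two hundred forty-three (English words) → 2×1000 + 2×100 + 43 = 2243 (decimal)
Compute gcd(3803, 2243) = 1
1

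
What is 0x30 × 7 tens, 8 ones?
Convert 0x30 (hexadecimal) → 3×16 = 48 (decimal)
Convert 7 tens, 8 ones (place-value notation) → 7×10 + 8 = 78 (decimal)
Compute 48 × 78 = 3744
3744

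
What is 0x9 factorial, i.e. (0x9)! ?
Convert 0x9 (hexadecimal) → 9 (decimal)
Compute 9! = 362880
362880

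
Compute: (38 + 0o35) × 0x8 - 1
Convert 0o35 (octal) → 3×8 + 5 = 29 (decimal)
Convert 0x8 (hexadecimal) → 8 (decimal)
Expression in decimal: (38 + 29) × 8 - 1
Parentheses first: 38 + 29 = 67
Multiply: 67 × 8 = 536
Subtract: 536 - 1 = 535
535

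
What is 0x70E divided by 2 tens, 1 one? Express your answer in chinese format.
Convert 0x70E (hexadecimal) → 7×256 + 14 = 1806 (decimal)
Convert 2 tens, 1 one (place-value notation) → 2×10 + 1 = 21 (decimal)
Compute 1806 ÷ 21 = 86
Convert 86 (decimal) → 86 = 8×10 + 6 → 八十六 (Chinese numeral)
八十六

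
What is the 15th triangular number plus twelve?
The 15th triangular number = 15×16/2 = 120
Convert twelve (English words) → 12 (decimal)
Compute 120 + 12 = 132
132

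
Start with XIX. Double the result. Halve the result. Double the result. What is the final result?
Convert XIX (Roman numeral) → 10 + 9 = 19 (decimal)
Start: 19
19 × 2 = 38
38 ÷ 2 = 19
19 × 2 = 38
38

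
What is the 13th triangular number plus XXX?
The 13th triangular number = 13×14/2 = 91
Convert XXX (Roman numeral) → 10 + 10 + 10 = 30 (decimal)
Compute 91 + 30 = 121
121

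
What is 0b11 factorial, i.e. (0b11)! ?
Convert 0b11 (binary) → 2 + 1 = 3 (decimal)
Compute 3! = 6
6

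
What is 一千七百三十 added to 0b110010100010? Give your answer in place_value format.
Convert 一千七百三十 (Chinese numeral) → 1×1000 + 7×100 + 3×10 = 1730 (decimal)
Convert 0b110010100010 (binary) → 2048 + 1024 + 128 + 32 + 2 = 3234 (decimal)
Compute 1730 + 3234 = 4964
Convert 4964 (decimal) → 4964 = 4×1000 + 9×100 + 6×10 + 4 → 4 thousands, 9 hundreds, 6 tens, 4 ones (place-value notation)
4 thousands, 9 hundreds, 6 tens, 4 ones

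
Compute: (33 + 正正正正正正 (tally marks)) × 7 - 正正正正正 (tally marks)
Convert 正正正正正正 (tally marks) → 5 + 5 + 5 + 5 + 5 + 5 = 30 (decimal)
Convert 正正正正正 (tally marks) → 5 + 5 + 5 + 5 + 5 = 25 (decimal)
Expression in decimal: (33 + 30) × 7 - 25
Parentheses first: 33 + 30 = 63
Multiply: 63 × 7 = 441
Subtract: 441 - 25 = 416
416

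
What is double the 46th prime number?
The 46th prime number = 199
Compute 199 × 2 = 398
398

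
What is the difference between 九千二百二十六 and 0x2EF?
Convert 九千二百二十六 (Chinese numeral) → 9×1000 + 2×100 + 2×10 + 6 = 9226 (decimal)
Convert 0x2EF (hexadecimal) → 2×256 + 14×16 + 15 = 751 (decimal)
Difference: |9226 - 751| = 8475
8475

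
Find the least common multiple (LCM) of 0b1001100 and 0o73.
Convert 0b1001100 (binary) → 64 + 8 + 4 = 76 (decimal)
Convert 0o73 (octal) → 7×8 + 3 = 59 (decimal)
Compute lcm(76, 59) = 4484
4484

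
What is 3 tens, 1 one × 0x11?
Convert 3 tens, 1 one (place-value notation) → 3×10 + 1 = 31 (decimal)
Convert 0x11 (hexadecimal) → 1×16 + 1 = 17 (decimal)
Compute 31 × 17 = 527
527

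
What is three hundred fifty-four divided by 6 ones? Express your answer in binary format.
Convert three hundred fifty-four (English words) → 3×100 + 54 = 354 (decimal)
Convert 6 ones (place-value notation) → 6 (decimal)
Compute 354 ÷ 6 = 59
Convert 59 (decimal) → 59 = 32 + 16 + 8 + 2 + 1 → 0b111011 (binary)
0b111011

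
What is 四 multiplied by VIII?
Convert 四 (Chinese numeral) → 4 (decimal)
Convert VIII (Roman numeral) → 5 + 1 + 1 + 1 = 8 (decimal)
Compute 4 × 8 = 32
32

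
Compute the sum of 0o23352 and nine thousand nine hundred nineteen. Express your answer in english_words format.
Convert 0o23352 (octal) → 2×4096 + 3×512 + 3×64 + 5×8 + 2 = 9962 (decimal)
Convert nine thousand nine hundred nineteen (English words) → 9×1000 + 9×100 + 19 = 9919 (decimal)
Compute 9962 + 9919 = 19881
Convert 19881 (decimal) → 19881 = 19×1000 + 8×100 + 81 → nineteen thousand eight hundred eighty-one (English words)
nineteen thousand eight hundred eighty-one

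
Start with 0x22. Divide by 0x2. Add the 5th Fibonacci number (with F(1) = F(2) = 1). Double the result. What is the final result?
Convert 0x22 (hexadecimal) → 2×16 + 2 = 34 (decimal)
Start: 34
Convert 0x2 (hexadecimal) → 2 (decimal)
34 ÷ 2 = 17
Convert the 5th Fibonacci number (with F(1) = F(2) = 1) (Fibonacci index) → 1, 1, 2, 3, 5 → 5 (decimal)
17 + 5 = 22
22 × 2 = 44
44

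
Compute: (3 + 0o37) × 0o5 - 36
Convert 0o37 (octal) → 3×8 + 7 = 31 (decimal)
Convert 0o5 (octal) → 5 (decimal)
Expression in decimal: (3 + 31) × 5 - 36
Parentheses first: 3 + 31 = 34
Multiply: 34 × 5 = 170
Subtract: 170 - 36 = 134
134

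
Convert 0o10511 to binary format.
Convert 0o10511 (octal) → 1×4096 + 5×64 + 1×8 + 1 = 4425 (decimal)
Convert 4425 (decimal) → 4425 = 4096 + 256 + 64 + 8 + 1 → 0b1000101001001 (binary)
0b1000101001001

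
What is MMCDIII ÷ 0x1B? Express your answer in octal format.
Convert MMCDIII (Roman numeral) → 1000 + 1000 + 400 + 1 + 1 + 1 = 2403 (decimal)
Convert 0x1B (hexadecimal) → 1×16 + 11 = 27 (decimal)
Compute 2403 ÷ 27 = 89
Convert 89 (decimal) → 89 = 1×64 + 3×8 + 1 → 0o131 (octal)
0o131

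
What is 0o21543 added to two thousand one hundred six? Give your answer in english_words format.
Convert 0o21543 (octal) → 2×4096 + 1×512 + 5×64 + 4×8 + 3 = 9059 (decimal)
Convert two thousand one hundred six (English words) → 2×1000 + 1×100 + 6 = 2106 (decimal)
Compute 9059 + 2106 = 11165
Convert 11165 (decimal) → 11165 = 11×1000 + 1×100 + 65 → eleven thousand one hundred sixty-five (English words)
eleven thousand one hundred sixty-five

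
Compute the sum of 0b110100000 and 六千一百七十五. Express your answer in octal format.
Convert 0b110100000 (binary) → 256 + 128 + 32 = 416 (decimal)
Convert 六千一百七十五 (Chinese numeral) → 6×1000 + 1×100 + 7×10 + 5 = 6175 (decimal)
Compute 416 + 6175 = 6591
Convert 6591 (decimal) → 6591 = 1×4096 + 4×512 + 6×64 + 7×8 + 7 → 0o14677 (octal)
0o14677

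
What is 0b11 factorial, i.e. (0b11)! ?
Convert 0b11 (binary) → 2 + 1 = 3 (decimal)
Compute 3! = 6
6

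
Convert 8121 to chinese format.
Convert 8121 (decimal) → 8121 = 8×1000 + 1×100 + 2×10 + 1 → 八千一百二十一 (Chinese numeral)
八千一百二十一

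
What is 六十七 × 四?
Convert 六十七 (Chinese numeral) → 6×10 + 7 = 67 (decimal)
Convert 四 (Chinese numeral) → 4 (decimal)
Compute 67 × 4 = 268
268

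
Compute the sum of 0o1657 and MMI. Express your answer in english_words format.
Convert 0o1657 (octal) → 1×512 + 6×64 + 5×8 + 7 = 943 (decimal)
Convert MMI (Roman numeral) → 1000 + 1000 + 1 = 2001 (decimal)
Compute 943 + 2001 = 2944
Convert 2944 (decimal) → 2944 = 2×1000 + 9×100 + 44 → two thousand nine hundred forty-four (English words)
two thousand nine hundred forty-four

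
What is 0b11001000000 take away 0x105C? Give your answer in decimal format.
Convert 0b11001000000 (binary) → 1024 + 512 + 64 = 1600 (decimal)
Convert 0x105C (hexadecimal) → 1×4096 + 5×16 + 12 = 4188 (decimal)
Compute 1600 - 4188 = -2588
-2588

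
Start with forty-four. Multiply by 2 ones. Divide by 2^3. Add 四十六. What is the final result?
Convert forty-four (English words) → 44 (decimal)
Start: 44
Convert 2 ones (place-value notation) → 2 (decimal)
44 × 2 = 88
Convert 2^3 (power) → 8 (decimal)
88 ÷ 8 = 11
Convert 四十六 (Chinese numeral) → 4×10 + 6 = 46 (decimal)
11 + 46 = 57
57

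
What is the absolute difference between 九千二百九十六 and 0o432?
Convert 九千二百九十六 (Chinese numeral) → 9×1000 + 2×100 + 9×10 + 6 = 9296 (decimal)
Convert 0o432 (octal) → 4×64 + 3×8 + 2 = 282 (decimal)
Compute |9296 - 282| = 9014
9014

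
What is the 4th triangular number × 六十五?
Convert the 4th triangular number (triangular index) → 4×5/2 = 10 (decimal)
Convert 六十五 (Chinese numeral) → 6×10 + 5 = 65 (decimal)
Compute 10 × 65 = 650
650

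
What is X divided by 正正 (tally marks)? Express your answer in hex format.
Convert X (Roman numeral) → 10 (decimal)
Convert 正正 (tally marks) → 5 + 5 = 10 (decimal)
Compute 10 ÷ 10 = 1
Convert 1 (decimal) → 0x1 (hexadecimal)
0x1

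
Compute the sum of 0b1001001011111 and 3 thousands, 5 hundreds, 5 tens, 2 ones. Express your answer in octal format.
Convert 0b1001001011111 (binary) → 4096 + 512 + 64 + 16 + 8 + 4 + 2 + 1 = 4703 (decimal)
Convert 3 thousands, 5 hundreds, 5 tens, 2 ones (place-value notation) → 3×1000 + 5×100 + 5×10 + 2 = 3552 (decimal)
Compute 4703 + 3552 = 8255
Convert 8255 (decimal) → 8255 = 2×4096 + 7×8 + 7 → 0o20077 (octal)
0o20077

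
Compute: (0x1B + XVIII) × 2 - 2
Convert 0x1B (hexadecimal) → 1×16 + 11 = 27 (decimal)
Convert XVIII (Roman numeral) → 10 + 5 + 1 + 1 + 1 = 18 (decimal)
Expression in decimal: (27 + 18) × 2 - 2
Parentheses first: 27 + 18 = 45
Multiply: 45 × 2 = 90
Subtract: 90 - 2 = 88
88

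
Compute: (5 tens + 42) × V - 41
Convert 5 tens (place-value notation) → 5×10 = 50 (decimal)
Convert V (Roman numeral) → 5 (decimal)
Expression in decimal: (50 + 42) × 5 - 41
Parentheses first: 50 + 42 = 92
Multiply: 92 × 5 = 460
Subtract: 460 - 41 = 419
419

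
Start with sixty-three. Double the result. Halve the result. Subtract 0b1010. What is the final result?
Convert sixty-three (English words) → 63 (decimal)
Start: 63
63 × 2 = 126
126 ÷ 2 = 63
Convert 0b1010 (binary) → 8 + 2 = 10 (decimal)
63 - 10 = 53
53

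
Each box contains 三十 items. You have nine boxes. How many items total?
Convert 三十 (Chinese numeral) → 3×10 = 30 (decimal)
Convert nine (English words) → 9 (decimal)
Compute 30 × 9 = 270
270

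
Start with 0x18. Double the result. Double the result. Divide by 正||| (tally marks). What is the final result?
Convert 0x18 (hexadecimal) → 1×16 + 8 = 24 (decimal)
Start: 24
24 × 2 = 48
48 × 2 = 96
Convert 正||| (tally marks) → 5 + 3 = 8 (decimal)
96 ÷ 8 = 12
12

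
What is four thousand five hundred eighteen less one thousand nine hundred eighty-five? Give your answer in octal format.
Convert four thousand five hundred eighteen (English words) → 4×1000 + 5×100 + 18 = 4518 (decimal)
Convert one thousand nine hundred eighty-five (English words) → 1×1000 + 9×100 + 85 = 1985 (decimal)
Compute 4518 - 1985 = 2533
Convert 2533 (decimal) → 2533 = 4×512 + 7×64 + 4×8 + 5 → 0o4745 (octal)
0o4745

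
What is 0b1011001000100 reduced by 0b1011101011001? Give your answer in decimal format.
Convert 0b1011001000100 (binary) → 4096 + 1024 + 512 + 64 + 4 = 5700 (decimal)
Convert 0b1011101011001 (binary) → 4096 + 1024 + 512 + 256 + 64 + 16 + 8 + 1 = 5977 (decimal)
Compute 5700 - 5977 = -277
-277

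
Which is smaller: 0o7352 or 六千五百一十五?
Convert 0o7352 (octal) → 7×512 + 3×64 + 5×8 + 2 = 3818 (decimal)
Convert 六千五百一十五 (Chinese numeral) → 6×1000 + 5×100 + 1×10 + 5 = 6515 (decimal)
Compare 3818 vs 6515: smaller = 3818
3818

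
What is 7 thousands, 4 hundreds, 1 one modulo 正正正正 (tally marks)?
Convert 7 thousands, 4 hundreds, 1 one (place-value notation) → 7×1000 + 4×100 + 1 = 7401 (decimal)
Convert 正正正正 (tally marks) → 5 + 5 + 5 + 5 = 20 (decimal)
Compute 7401 mod 20 = 1
1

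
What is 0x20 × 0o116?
Convert 0x20 (hexadecimal) → 2×16 = 32 (decimal)
Convert 0o116 (octal) → 1×64 + 1×8 + 6 = 78 (decimal)
Compute 32 × 78 = 2496
2496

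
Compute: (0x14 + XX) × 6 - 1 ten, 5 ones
Convert 0x14 (hexadecimal) → 1×16 + 4 = 20 (decimal)
Convert XX (Roman numeral) → 10 + 10 = 20 (decimal)
Convert 1 ten, 5 ones (place-value notation) → 1×10 + 5 = 15 (decimal)
Expression in decimal: (20 + 20) × 6 - 15
Parentheses first: 20 + 20 = 40
Multiply: 40 × 6 = 240
Subtract: 240 - 15 = 225
225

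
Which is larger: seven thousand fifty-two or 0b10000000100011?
Convert seven thousand fifty-two (English words) → 7×1000 + 52 = 7052 (decimal)
Convert 0b10000000100011 (binary) → 8192 + 32 + 2 + 1 = 8227 (decimal)
Compare 7052 vs 8227: larger = 8227
8227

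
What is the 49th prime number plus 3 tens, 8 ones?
The 49th prime number = 227
Convert 3 tens, 8 ones (place-value notation) → 3×10 + 8 = 38 (decimal)
Compute 227 + 38 = 265
265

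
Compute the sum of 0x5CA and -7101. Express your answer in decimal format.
Convert 0x5CA (hexadecimal) → 5×256 + 12×16 + 10 = 1482 (decimal)
Compute 1482 + -7101 = -5619
-5619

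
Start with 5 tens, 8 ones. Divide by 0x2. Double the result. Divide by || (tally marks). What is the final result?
Convert 5 tens, 8 ones (place-value notation) → 5×10 + 8 = 58 (decimal)
Start: 58
Convert 0x2 (hexadecimal) → 2 (decimal)
58 ÷ 2 = 29
29 × 2 = 58
Convert || (tally marks) → 2 (decimal)
58 ÷ 2 = 29
29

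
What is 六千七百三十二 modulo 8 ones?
Convert 六千七百三十二 (Chinese numeral) → 6×1000 + 7×100 + 3×10 + 2 = 6732 (decimal)
Convert 8 ones (place-value notation) → 8 (decimal)
Compute 6732 mod 8 = 4
4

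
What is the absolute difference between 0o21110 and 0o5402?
Convert 0o21110 (octal) → 2×4096 + 1×512 + 1×64 + 1×8 = 8776 (decimal)
Convert 0o5402 (octal) → 5×512 + 4×64 + 2 = 2818 (decimal)
Compute |8776 - 2818| = 5958
5958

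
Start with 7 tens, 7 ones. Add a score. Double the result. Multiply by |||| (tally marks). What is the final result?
Convert 7 tens, 7 ones (place-value notation) → 7×10 + 7 = 77 (decimal)
Start: 77
Convert a score (colloquial) → 20 (decimal)
77 + 20 = 97
97 × 2 = 194
Convert |||| (tally marks) → 4 (decimal)
194 × 4 = 776
776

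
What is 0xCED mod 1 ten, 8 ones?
Convert 0xCED (hexadecimal) → 12×256 + 14×16 + 13 = 3309 (decimal)
Convert 1 ten, 8 ones (place-value notation) → 1×10 + 8 = 18 (decimal)
Compute 3309 mod 18 = 15
15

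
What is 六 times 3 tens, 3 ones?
Convert 六 (Chinese numeral) → 6 (decimal)
Convert 3 tens, 3 ones (place-value notation) → 3×10 + 3 = 33 (decimal)
Compute 6 × 33 = 198
198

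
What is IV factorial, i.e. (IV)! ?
Convert IV (Roman numeral) → 4 (decimal)
Compute 4! = 24
24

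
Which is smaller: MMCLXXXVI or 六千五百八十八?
Convert MMCLXXXVI (Roman numeral) → 1000 + 1000 + 100 + 50 + 10 + 10 + 10 + 5 + 1 = 2186 (decimal)
Convert 六千五百八十八 (Chinese numeral) → 6×1000 + 5×100 + 8×10 + 8 = 6588 (decimal)
Compare 2186 vs 6588: smaller = 2186
2186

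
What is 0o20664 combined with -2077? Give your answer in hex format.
Convert 0o20664 (octal) → 2×4096 + 6×64 + 6×8 + 4 = 8628 (decimal)
Compute 8628 + -2077 = 6551
Convert 6551 (decimal) → 6551 = 1×4096 + 9×256 + 9×16 + 7 → 0x1997 (hexadecimal)
0x1997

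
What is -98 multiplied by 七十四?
Convert 七十四 (Chinese numeral) → 7×10 + 4 = 74 (decimal)
Compute -98 × 74 = -7252
-7252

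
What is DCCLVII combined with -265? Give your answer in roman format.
Convert DCCLVII (Roman numeral) → 500 + 100 + 100 + 50 + 5 + 1 + 1 = 757 (decimal)
Compute 757 + -265 = 492
Convert 492 (decimal) → 492 = 400 + 90 + 1 + 1 → CDXCII (Roman numeral)
CDXCII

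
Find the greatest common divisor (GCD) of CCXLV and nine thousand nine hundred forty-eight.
Convert CCXLV (Roman numeral) → 100 + 100 + 40 + 5 = 245 (decimal)
Convert nine thousand nine hundred forty-eight (English words) → 9×1000 + 9×100 + 48 = 9948 (decimal)
Compute gcd(245, 9948) = 1
1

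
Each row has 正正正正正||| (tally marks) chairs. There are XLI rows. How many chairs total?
Convert 正正正正正||| (tally marks) → 5 + 5 + 5 + 5 + 5 + 3 = 28 (decimal)
Convert XLI (Roman numeral) → 40 + 1 = 41 (decimal)
Compute 28 × 41 = 1148
1148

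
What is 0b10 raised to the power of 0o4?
Convert 0b10 (binary) → 2 (decimal)
Convert 0o4 (octal) → 4 (decimal)
Compute 2 ^ 4 = 16
16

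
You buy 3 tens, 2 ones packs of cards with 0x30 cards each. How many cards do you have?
Convert 0x30 (hexadecimal) → 3×16 = 48 (decimal)
Convert 3 tens, 2 ones (place-value notation) → 3×10 + 2 = 32 (decimal)
Compute 48 × 32 = 1536
1536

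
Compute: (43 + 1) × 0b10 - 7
Convert 0b10 (binary) → 2 (decimal)
Expression in decimal: (43 + 1) × 2 - 7
Parentheses first: 43 + 1 = 44
Multiply: 44 × 2 = 88
Subtract: 88 - 7 = 81
81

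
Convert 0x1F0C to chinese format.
Convert 0x1F0C (hexadecimal) → 1×4096 + 15×256 + 12 = 7948 (decimal)
Convert 7948 (decimal) → 7948 = 7×1000 + 9×100 + 4×10 + 8 → 七千九百四十八 (Chinese numeral)
七千九百四十八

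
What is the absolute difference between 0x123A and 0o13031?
Convert 0x123A (hexadecimal) → 1×4096 + 2×256 + 3×16 + 10 = 4666 (decimal)
Convert 0o13031 (octal) → 1×4096 + 3×512 + 3×8 + 1 = 5657 (decimal)
Compute |4666 - 5657| = 991
991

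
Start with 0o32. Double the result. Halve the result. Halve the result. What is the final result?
Convert 0o32 (octal) → 3×8 + 2 = 26 (decimal)
Start: 26
26 × 2 = 52
52 ÷ 2 = 26
26 ÷ 2 = 13
13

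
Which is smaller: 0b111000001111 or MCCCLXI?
Convert 0b111000001111 (binary) → 2048 + 1024 + 512 + 8 + 4 + 2 + 1 = 3599 (decimal)
Convert MCCCLXI (Roman numeral) → 1000 + 100 + 100 + 100 + 50 + 10 + 1 = 1361 (decimal)
Compare 3599 vs 1361: smaller = 1361
1361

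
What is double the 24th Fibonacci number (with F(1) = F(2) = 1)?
The 24th Fibonacci number (with F(1) = F(2) = 1) = 46368
Compute 46368 × 2 = 92736
92736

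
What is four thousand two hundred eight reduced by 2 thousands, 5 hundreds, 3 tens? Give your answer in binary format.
Convert four thousand two hundred eight (English words) → 4×1000 + 2×100 + 8 = 4208 (decimal)
Convert 2 thousands, 5 hundreds, 3 tens (place-value notation) → 2×1000 + 5×100 + 3×10 = 2530 (decimal)
Compute 4208 - 2530 = 1678
Convert 1678 (decimal) → 1678 = 1024 + 512 + 128 + 8 + 4 + 2 → 0b11010001110 (binary)
0b11010001110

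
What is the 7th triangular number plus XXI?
The 7th triangular number = 7×8/2 = 28
Convert XXI (Roman numeral) → 10 + 10 + 1 = 21 (decimal)
Compute 28 + 21 = 49
49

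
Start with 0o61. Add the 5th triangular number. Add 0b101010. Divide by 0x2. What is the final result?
Convert 0o61 (octal) → 6×8 + 1 = 49 (decimal)
Start: 49
Convert the 5th triangular number (triangular index) → 5×6/2 = 15 (decimal)
49 + 15 = 64
Convert 0b101010 (binary) → 32 + 8 + 2 = 42 (decimal)
64 + 42 = 106
Convert 0x2 (hexadecimal) → 2 (decimal)
106 ÷ 2 = 53
53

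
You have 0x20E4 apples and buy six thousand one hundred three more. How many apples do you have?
Convert 0x20E4 (hexadecimal) → 2×4096 + 14×16 + 4 = 8420 (decimal)
Convert six thousand one hundred three (English words) → 6×1000 + 1×100 + 3 = 6103 (decimal)
Compute 8420 + 6103 = 14523
14523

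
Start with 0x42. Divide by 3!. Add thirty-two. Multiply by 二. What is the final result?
Convert 0x42 (hexadecimal) → 4×16 + 2 = 66 (decimal)
Start: 66
Convert 3! (factorial) → 6 (decimal)
66 ÷ 6 = 11
Convert thirty-two (English words) → 32 (decimal)
11 + 32 = 43
Convert 二 (Chinese numeral) → 2 (decimal)
43 × 2 = 86
86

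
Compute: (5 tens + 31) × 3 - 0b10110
Convert 5 tens (place-value notation) → 5×10 = 50 (decimal)
Convert 0b10110 (binary) → 16 + 4 + 2 = 22 (decimal)
Expression in decimal: (50 + 31) × 3 - 22
Parentheses first: 50 + 31 = 81
Multiply: 81 × 3 = 243
Subtract: 243 - 22 = 221
221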